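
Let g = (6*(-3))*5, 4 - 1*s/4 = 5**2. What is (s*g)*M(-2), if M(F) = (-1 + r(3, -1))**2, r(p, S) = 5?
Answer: 120960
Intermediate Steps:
s = -84 (s = 16 - 4*5**2 = 16 - 4*25 = 16 - 100 = -84)
g = -90 (g = -18*5 = -90)
M(F) = 16 (M(F) = (-1 + 5)**2 = 4**2 = 16)
(s*g)*M(-2) = -84*(-90)*16 = 7560*16 = 120960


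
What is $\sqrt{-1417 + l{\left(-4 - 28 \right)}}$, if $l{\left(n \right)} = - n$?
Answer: $i \sqrt{1385} \approx 37.216 i$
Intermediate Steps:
$\sqrt{-1417 + l{\left(-4 - 28 \right)}} = \sqrt{-1417 - \left(-4 - 28\right)} = \sqrt{-1417 - -32} = \sqrt{-1417 + 32} = \sqrt{-1385} = i \sqrt{1385}$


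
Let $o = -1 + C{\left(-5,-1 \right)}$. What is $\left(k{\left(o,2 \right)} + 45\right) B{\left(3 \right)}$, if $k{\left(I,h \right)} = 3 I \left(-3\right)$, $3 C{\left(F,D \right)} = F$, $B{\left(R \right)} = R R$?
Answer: $621$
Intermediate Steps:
$B{\left(R \right)} = R^{2}$
$C{\left(F,D \right)} = \frac{F}{3}$
$o = - \frac{8}{3}$ ($o = -1 + \frac{1}{3} \left(-5\right) = -1 - \frac{5}{3} = - \frac{8}{3} \approx -2.6667$)
$k{\left(I,h \right)} = - 9 I$
$\left(k{\left(o,2 \right)} + 45\right) B{\left(3 \right)} = \left(\left(-9\right) \left(- \frac{8}{3}\right) + 45\right) 3^{2} = \left(24 + 45\right) 9 = 69 \cdot 9 = 621$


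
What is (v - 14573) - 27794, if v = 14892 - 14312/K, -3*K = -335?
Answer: -9247061/335 ≈ -27603.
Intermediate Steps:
K = 335/3 (K = -⅓*(-335) = 335/3 ≈ 111.67)
v = 4945884/335 (v = 14892 - 14312/335/3 = 14892 - 14312*3/335 = 14892 - 42936/335 = 4945884/335 ≈ 14764.)
(v - 14573) - 27794 = (4945884/335 - 14573) - 27794 = 63929/335 - 27794 = -9247061/335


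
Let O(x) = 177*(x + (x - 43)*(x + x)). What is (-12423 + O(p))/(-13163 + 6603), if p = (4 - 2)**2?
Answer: 66939/6560 ≈ 10.204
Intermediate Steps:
p = 4 (p = 2**2 = 4)
O(x) = 177*x + 354*x*(-43 + x) (O(x) = 177*(x + (-43 + x)*(2*x)) = 177*(x + 2*x*(-43 + x)) = 177*x + 354*x*(-43 + x))
(-12423 + O(p))/(-13163 + 6603) = (-12423 + 177*4*(-85 + 2*4))/(-13163 + 6603) = (-12423 + 177*4*(-85 + 8))/(-6560) = (-12423 + 177*4*(-77))*(-1/6560) = (-12423 - 54516)*(-1/6560) = -66939*(-1/6560) = 66939/6560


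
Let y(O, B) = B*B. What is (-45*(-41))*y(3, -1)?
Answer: 1845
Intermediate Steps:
y(O, B) = B²
(-45*(-41))*y(3, -1) = -45*(-41)*(-1)² = 1845*1 = 1845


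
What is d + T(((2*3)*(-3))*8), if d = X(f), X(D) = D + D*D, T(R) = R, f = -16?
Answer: 96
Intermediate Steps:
X(D) = D + D²
d = 240 (d = -16*(1 - 16) = -16*(-15) = 240)
d + T(((2*3)*(-3))*8) = 240 + ((2*3)*(-3))*8 = 240 + (6*(-3))*8 = 240 - 18*8 = 240 - 144 = 96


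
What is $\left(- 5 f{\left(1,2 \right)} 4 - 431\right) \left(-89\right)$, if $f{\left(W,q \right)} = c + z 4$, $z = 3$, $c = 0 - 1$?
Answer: $57939$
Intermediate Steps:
$c = -1$
$f{\left(W,q \right)} = 11$ ($f{\left(W,q \right)} = -1 + 3 \cdot 4 = -1 + 12 = 11$)
$\left(- 5 f{\left(1,2 \right)} 4 - 431\right) \left(-89\right) = \left(\left(-5\right) 11 \cdot 4 - 431\right) \left(-89\right) = \left(\left(-55\right) 4 - 431\right) \left(-89\right) = \left(-220 - 431\right) \left(-89\right) = \left(-651\right) \left(-89\right) = 57939$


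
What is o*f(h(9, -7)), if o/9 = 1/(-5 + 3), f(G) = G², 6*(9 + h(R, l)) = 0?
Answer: -729/2 ≈ -364.50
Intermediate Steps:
h(R, l) = -9 (h(R, l) = -9 + (⅙)*0 = -9 + 0 = -9)
o = -9/2 (o = 9/(-5 + 3) = 9/(-2) = 9*(-½) = -9/2 ≈ -4.5000)
o*f(h(9, -7)) = -9/2*(-9)² = -9/2*81 = -729/2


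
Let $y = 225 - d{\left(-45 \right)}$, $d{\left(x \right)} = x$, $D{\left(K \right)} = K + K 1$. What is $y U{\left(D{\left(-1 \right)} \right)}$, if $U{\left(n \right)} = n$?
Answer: $-540$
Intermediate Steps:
$D{\left(K \right)} = 2 K$ ($D{\left(K \right)} = K + K = 2 K$)
$y = 270$ ($y = 225 - -45 = 225 + 45 = 270$)
$y U{\left(D{\left(-1 \right)} \right)} = 270 \cdot 2 \left(-1\right) = 270 \left(-2\right) = -540$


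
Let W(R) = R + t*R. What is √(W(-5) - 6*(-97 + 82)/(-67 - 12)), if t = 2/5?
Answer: I*√50797/79 ≈ 2.8529*I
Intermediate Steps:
t = ⅖ (t = 2*(⅕) = ⅖ ≈ 0.40000)
W(R) = 7*R/5 (W(R) = R + 2*R/5 = 7*R/5)
√(W(-5) - 6*(-97 + 82)/(-67 - 12)) = √((7/5)*(-5) - 6*(-97 + 82)/(-67 - 12)) = √(-7 - (-90)/(-79)) = √(-7 - (-90)*(-1)/79) = √(-7 - 6*15/79) = √(-7 - 90/79) = √(-643/79) = I*√50797/79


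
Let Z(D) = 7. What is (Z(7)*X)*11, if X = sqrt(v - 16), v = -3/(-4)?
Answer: 77*I*sqrt(61)/2 ≈ 300.69*I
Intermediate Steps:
v = 3/4 (v = -3*(-1/4) = 3/4 ≈ 0.75000)
X = I*sqrt(61)/2 (X = sqrt(3/4 - 16) = sqrt(-61/4) = I*sqrt(61)/2 ≈ 3.9051*I)
(Z(7)*X)*11 = (7*(I*sqrt(61)/2))*11 = (7*I*sqrt(61)/2)*11 = 77*I*sqrt(61)/2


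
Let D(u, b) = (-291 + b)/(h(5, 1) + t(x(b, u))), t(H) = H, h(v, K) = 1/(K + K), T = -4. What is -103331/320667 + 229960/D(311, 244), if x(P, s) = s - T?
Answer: -23265158894017/15071349 ≈ -1.5437e+6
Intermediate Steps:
x(P, s) = 4 + s (x(P, s) = s - 1*(-4) = s + 4 = 4 + s)
h(v, K) = 1/(2*K)
D(u, b) = (-291 + b)/(9/2 + u) (D(u, b) = (-291 + b)/((½)/1 + (4 + u)) = (-291 + b)/((½)*1 + (4 + u)) = (-291 + b)/(½ + (4 + u)) = (-291 + b)/(9/2 + u))
-103331/320667 + 229960/D(311, 244) = -103331/320667 + 229960/((2*(-291 + 244)/(9 + 2*311))) = -103331*1/320667 + 229960/((2*(-47)/(9 + 622))) = -103331/320667 + 229960/((2*(-47)/631)) = -103331/320667 + 229960/((2*(1/631)*(-47))) = -103331/320667 + 229960/(-94/631) = -103331/320667 + 229960*(-631/94) = -103331/320667 - 72552380/47 = -23265158894017/15071349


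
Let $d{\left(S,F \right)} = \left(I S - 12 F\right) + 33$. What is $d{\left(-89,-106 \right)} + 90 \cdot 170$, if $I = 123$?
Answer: $5658$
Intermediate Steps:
$d{\left(S,F \right)} = 33 - 12 F + 123 S$ ($d{\left(S,F \right)} = \left(123 S - 12 F\right) + 33 = \left(- 12 F + 123 S\right) + 33 = 33 - 12 F + 123 S$)
$d{\left(-89,-106 \right)} + 90 \cdot 170 = \left(33 - -1272 + 123 \left(-89\right)\right) + 90 \cdot 170 = \left(33 + 1272 - 10947\right) + 15300 = -9642 + 15300 = 5658$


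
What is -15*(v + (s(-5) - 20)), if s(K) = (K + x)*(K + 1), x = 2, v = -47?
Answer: 825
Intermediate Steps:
s(K) = (1 + K)*(2 + K) (s(K) = (K + 2)*(K + 1) = (2 + K)*(1 + K) = (1 + K)*(2 + K))
-15*(v + (s(-5) - 20)) = -15*(-47 + ((2 + (-5)² + 3*(-5)) - 20)) = -15*(-47 + ((2 + 25 - 15) - 20)) = -15*(-47 + (12 - 20)) = -15*(-47 - 8) = -15*(-55) = 825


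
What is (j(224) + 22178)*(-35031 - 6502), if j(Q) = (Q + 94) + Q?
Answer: -943629760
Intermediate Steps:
j(Q) = 94 + 2*Q (j(Q) = (94 + Q) + Q = 94 + 2*Q)
(j(224) + 22178)*(-35031 - 6502) = ((94 + 2*224) + 22178)*(-35031 - 6502) = ((94 + 448) + 22178)*(-41533) = (542 + 22178)*(-41533) = 22720*(-41533) = -943629760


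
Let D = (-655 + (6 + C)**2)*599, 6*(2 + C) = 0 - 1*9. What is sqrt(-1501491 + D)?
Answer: 3*I*sqrt(840041)/2 ≈ 1374.8*I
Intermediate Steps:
C = -7/2 (C = -2 + (0 - 1*9)/6 = -2 + (0 - 9)/6 = -2 + (1/6)*(-9) = -2 - 3/2 = -7/2 ≈ -3.5000)
D = -1554405/4 (D = (-655 + (6 - 7/2)**2)*599 = (-655 + (5/2)**2)*599 = (-655 + 25/4)*599 = -2595/4*599 = -1554405/4 ≈ -3.8860e+5)
sqrt(-1501491 + D) = sqrt(-1501491 - 1554405/4) = sqrt(-7560369/4) = 3*I*sqrt(840041)/2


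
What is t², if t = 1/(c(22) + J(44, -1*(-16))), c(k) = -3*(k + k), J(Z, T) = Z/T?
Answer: 16/267289 ≈ 5.9860e-5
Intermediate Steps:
c(k) = -6*k
t = -4/517 (t = 1/(-6*22 + 44/((-1*(-16)))) = 1/(-132 + 44/16) = 1/(-132 + 44*(1/16)) = 1/(-132 + 11/4) = 1/(-517/4) = -4/517 ≈ -0.0077369)
t² = (-4/517)² = 16/267289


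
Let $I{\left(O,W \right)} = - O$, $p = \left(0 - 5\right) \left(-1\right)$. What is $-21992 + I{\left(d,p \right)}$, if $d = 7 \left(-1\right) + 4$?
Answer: $-21989$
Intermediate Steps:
$p = 5$ ($p = \left(-5\right) \left(-1\right) = 5$)
$d = -3$ ($d = -7 + 4 = -3$)
$-21992 + I{\left(d,p \right)} = -21992 - -3 = -21992 + 3 = -21989$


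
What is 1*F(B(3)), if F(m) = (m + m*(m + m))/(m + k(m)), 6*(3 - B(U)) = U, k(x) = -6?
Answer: -30/7 ≈ -4.2857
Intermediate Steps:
B(U) = 3 - U/6
F(m) = (m + 2*m²)/(-6 + m) (F(m) = (m + m*(m + m))/(m - 6) = (m + m*(2*m))/(-6 + m) = (m + 2*m²)/(-6 + m))
1*F(B(3)) = 1*((3 - ⅙*3)*(1 + 2*(3 - ⅙*3))/(-6 + (3 - ⅙*3))) = 1*((3 - ½)*(1 + 2*(3 - ½))/(-6 + (3 - ½))) = 1*(5*(1 + 2*(5/2))/(2*(-6 + 5/2))) = 1*(5*(1 + 5)/(2*(-7/2))) = 1*((5/2)*(-2/7)*6) = 1*(-30/7) = -30/7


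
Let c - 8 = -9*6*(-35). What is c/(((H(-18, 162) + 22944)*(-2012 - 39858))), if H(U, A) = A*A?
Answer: -949/1029750780 ≈ -9.2158e-7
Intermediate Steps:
H(U, A) = A**2
c = 1898 (c = 8 - 9*6*(-35) = 8 - 54*(-35) = 8 + 1890 = 1898)
c/(((H(-18, 162) + 22944)*(-2012 - 39858))) = 1898/(((162**2 + 22944)*(-2012 - 39858))) = 1898/(((26244 + 22944)*(-41870))) = 1898/((49188*(-41870))) = 1898/(-2059501560) = 1898*(-1/2059501560) = -949/1029750780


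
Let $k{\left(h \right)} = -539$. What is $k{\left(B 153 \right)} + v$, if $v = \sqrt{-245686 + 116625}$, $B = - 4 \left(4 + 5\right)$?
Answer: $-539 + i \sqrt{129061} \approx -539.0 + 359.25 i$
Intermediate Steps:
$B = -36$ ($B = \left(-4\right) 9 = -36$)
$v = i \sqrt{129061}$ ($v = \sqrt{-129061} = i \sqrt{129061} \approx 359.25 i$)
$k{\left(B 153 \right)} + v = -539 + i \sqrt{129061}$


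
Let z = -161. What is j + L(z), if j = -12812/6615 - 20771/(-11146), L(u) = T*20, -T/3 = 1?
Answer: -4429249787/73730790 ≈ -60.073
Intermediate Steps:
T = -3 (T = -3*1 = -3)
L(u) = -60 (L(u) = -3*20 = -60)
j = -5402387/73730790 (j = -12812*1/6615 - 20771*(-1/11146) = -12812/6615 + 20771/11146 = -5402387/73730790 ≈ -0.073272)
j + L(z) = -5402387/73730790 - 60 = -4429249787/73730790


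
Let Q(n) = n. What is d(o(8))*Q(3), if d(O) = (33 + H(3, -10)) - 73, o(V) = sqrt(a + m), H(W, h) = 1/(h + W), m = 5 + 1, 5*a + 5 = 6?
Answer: -843/7 ≈ -120.43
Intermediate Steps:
a = 1/5 (a = -1 + (1/5)*6 = -1 + 6/5 = 1/5 ≈ 0.20000)
m = 6
H(W, h) = 1/(W + h)
o(V) = sqrt(155)/5 (o(V) = sqrt(1/5 + 6) = sqrt(31/5) = sqrt(155)/5)
d(O) = -281/7 (d(O) = (33 + 1/(3 - 10)) - 73 = (33 + 1/(-7)) - 73 = (33 - 1/7) - 73 = 230/7 - 73 = -281/7)
d(o(8))*Q(3) = -281/7*3 = -843/7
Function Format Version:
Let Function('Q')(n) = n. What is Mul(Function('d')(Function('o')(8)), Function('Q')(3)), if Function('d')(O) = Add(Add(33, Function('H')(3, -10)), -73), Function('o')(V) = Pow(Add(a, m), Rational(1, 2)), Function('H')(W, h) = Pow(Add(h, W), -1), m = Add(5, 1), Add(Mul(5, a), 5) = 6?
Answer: Rational(-843, 7) ≈ -120.43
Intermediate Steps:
a = Rational(1, 5) (a = Add(-1, Mul(Rational(1, 5), 6)) = Add(-1, Rational(6, 5)) = Rational(1, 5) ≈ 0.20000)
m = 6
Function('H')(W, h) = Pow(Add(W, h), -1)
Function('o')(V) = Mul(Rational(1, 5), Pow(155, Rational(1, 2))) (Function('o')(V) = Pow(Add(Rational(1, 5), 6), Rational(1, 2)) = Pow(Rational(31, 5), Rational(1, 2)) = Mul(Rational(1, 5), Pow(155, Rational(1, 2))))
Function('d')(O) = Rational(-281, 7) (Function('d')(O) = Add(Add(33, Pow(Add(3, -10), -1)), -73) = Add(Add(33, Pow(-7, -1)), -73) = Add(Add(33, Rational(-1, 7)), -73) = Add(Rational(230, 7), -73) = Rational(-281, 7))
Mul(Function('d')(Function('o')(8)), Function('Q')(3)) = Mul(Rational(-281, 7), 3) = Rational(-843, 7)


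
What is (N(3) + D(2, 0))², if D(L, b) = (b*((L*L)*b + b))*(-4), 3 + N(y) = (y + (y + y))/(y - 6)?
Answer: 36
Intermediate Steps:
N(y) = -3 + 3*y/(-6 + y) (N(y) = -3 + (y + (y + y))/(y - 6) = -3 + (y + 2*y)/(-6 + y) = -3 + (3*y)/(-6 + y) = -3 + 3*y/(-6 + y))
D(L, b) = -4*b*(b + b*L²) (D(L, b) = (b*(L²*b + b))*(-4) = (b*(b*L² + b))*(-4) = (b*(b + b*L²))*(-4) = -4*b*(b + b*L²))
(N(3) + D(2, 0))² = (18/(-6 + 3) + 4*0²*(-1 - 1*2²))² = (18/(-3) + 4*0*(-1 - 1*4))² = (18*(-⅓) + 4*0*(-1 - 4))² = (-6 + 4*0*(-5))² = (-6 + 0)² = (-6)² = 36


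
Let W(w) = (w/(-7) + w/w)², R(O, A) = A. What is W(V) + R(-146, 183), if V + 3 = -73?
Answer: 15856/49 ≈ 323.59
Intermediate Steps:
V = -76 (V = -3 - 73 = -76)
W(w) = (1 - w/7)² (W(w) = (w*(-⅐) + 1)² = (-w/7 + 1)² = (1 - w/7)²)
W(V) + R(-146, 183) = (-7 - 76)²/49 + 183 = (1/49)*(-83)² + 183 = (1/49)*6889 + 183 = 6889/49 + 183 = 15856/49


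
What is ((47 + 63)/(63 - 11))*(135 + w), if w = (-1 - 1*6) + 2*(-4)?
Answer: 3300/13 ≈ 253.85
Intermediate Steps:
w = -15 (w = (-1 - 6) - 8 = -7 - 8 = -15)
((47 + 63)/(63 - 11))*(135 + w) = ((47 + 63)/(63 - 11))*(135 - 15) = (110/52)*120 = (110*(1/52))*120 = (55/26)*120 = 3300/13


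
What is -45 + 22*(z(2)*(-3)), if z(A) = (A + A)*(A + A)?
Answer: -1101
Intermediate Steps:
z(A) = 4*A² (z(A) = (2*A)*(2*A) = 4*A²)
-45 + 22*(z(2)*(-3)) = -45 + 22*((4*2²)*(-3)) = -45 + 22*((4*4)*(-3)) = -45 + 22*(16*(-3)) = -45 + 22*(-48) = -45 - 1056 = -1101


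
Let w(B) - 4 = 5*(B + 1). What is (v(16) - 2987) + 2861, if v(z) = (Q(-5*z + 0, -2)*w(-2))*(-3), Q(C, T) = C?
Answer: -366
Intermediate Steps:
w(B) = 9 + 5*B (w(B) = 4 + 5*(B + 1) = 4 + 5*(1 + B) = 4 + (5 + 5*B) = 9 + 5*B)
v(z) = -15*z (v(z) = ((-5*z + 0)*(9 + 5*(-2)))*(-3) = ((-5*z)*(9 - 10))*(-3) = (-5*z*(-1))*(-3) = (5*z)*(-3) = -15*z)
(v(16) - 2987) + 2861 = (-15*16 - 2987) + 2861 = (-240 - 2987) + 2861 = -3227 + 2861 = -366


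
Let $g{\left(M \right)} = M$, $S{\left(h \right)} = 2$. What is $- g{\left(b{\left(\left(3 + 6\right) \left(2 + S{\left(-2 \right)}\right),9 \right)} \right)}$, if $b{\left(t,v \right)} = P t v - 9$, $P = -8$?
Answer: $2601$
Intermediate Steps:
$b{\left(t,v \right)} = -9 - 8 t v$ ($b{\left(t,v \right)} = - 8 t v - 9 = -9 - 8 t v$)
$- g{\left(b{\left(\left(3 + 6\right) \left(2 + S{\left(-2 \right)}\right),9 \right)} \right)} = - (-9 - 8 \left(3 + 6\right) \left(2 + 2\right) 9) = - (-9 - 8 \cdot 9 \cdot 4 \cdot 9) = - (-9 - 288 \cdot 9) = - (-9 - 2592) = \left(-1\right) \left(-2601\right) = 2601$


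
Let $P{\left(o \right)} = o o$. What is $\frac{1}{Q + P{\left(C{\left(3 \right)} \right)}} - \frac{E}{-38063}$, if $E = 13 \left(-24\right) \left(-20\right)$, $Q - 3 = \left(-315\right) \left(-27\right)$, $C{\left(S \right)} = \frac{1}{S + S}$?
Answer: $\frac{112506684}{685781071} \approx 0.16406$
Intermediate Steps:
$C{\left(S \right)} = \frac{1}{2 S}$
$Q = 8508$ ($Q = 3 - -8505 = 3 + 8505 = 8508$)
$P{\left(o \right)} = o^{2}$
$E = 6240$ ($E = \left(-312\right) \left(-20\right) = 6240$)
$\frac{1}{Q + P{\left(C{\left(3 \right)} \right)}} - \frac{E}{-38063} = \frac{1}{8508 + \left(\frac{1}{2 \cdot 3}\right)^{2}} - \frac{6240}{-38063} = \frac{1}{8508 + \left(\frac{1}{2} \cdot \frac{1}{3}\right)^{2}} - 6240 \left(- \frac{1}{38063}\right) = \frac{1}{8508 + \left(\frac{1}{6}\right)^{2}} - - \frac{6240}{38063} = \frac{1}{8508 + \frac{1}{36}} + \frac{6240}{38063} = \frac{1}{\frac{306289}{36}} + \frac{6240}{38063} = \frac{36}{306289} + \frac{6240}{38063} = \frac{112506684}{685781071}$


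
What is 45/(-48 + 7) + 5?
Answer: 160/41 ≈ 3.9024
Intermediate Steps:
45/(-48 + 7) + 5 = 45/(-41) + 5 = 45*(-1/41) + 5 = -45/41 + 5 = 160/41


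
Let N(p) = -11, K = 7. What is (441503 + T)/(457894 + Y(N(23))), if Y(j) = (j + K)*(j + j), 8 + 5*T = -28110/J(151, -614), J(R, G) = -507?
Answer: 373078053/386994790 ≈ 0.96404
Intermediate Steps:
T = 8018/845 (T = -8/5 + (-28110/(-507))/5 = -8/5 + (-28110*(-1/507))/5 = -8/5 + (1/5)*(9370/169) = -8/5 + 1874/169 = 8018/845 ≈ 9.4888)
Y(j) = 2*j*(7 + j) (Y(j) = (j + 7)*(j + j) = (7 + j)*(2*j) = 2*j*(7 + j))
(441503 + T)/(457894 + Y(N(23))) = (441503 + 8018/845)/(457894 + 2*(-11)*(7 - 11)) = 373078053/(845*(457894 + 2*(-11)*(-4))) = 373078053/(845*(457894 + 88)) = (373078053/845)/457982 = (373078053/845)*(1/457982) = 373078053/386994790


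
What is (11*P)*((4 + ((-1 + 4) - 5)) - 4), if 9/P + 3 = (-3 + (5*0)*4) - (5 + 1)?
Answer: 33/2 ≈ 16.500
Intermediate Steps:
P = -3/4 (P = 9/(-3 + ((-3 + (5*0)*4) - (5 + 1))) = 9/(-3 + ((-3 + 0*4) - 1*6)) = 9/(-3 + ((-3 + 0) - 6)) = 9/(-3 + (-3 - 6)) = 9/(-3 - 9) = 9/(-12) = 9*(-1/12) = -3/4 ≈ -0.75000)
(11*P)*((4 + ((-1 + 4) - 5)) - 4) = (11*(-3/4))*((4 + ((-1 + 4) - 5)) - 4) = -33*((4 + (3 - 5)) - 4)/4 = -33*((4 - 2) - 4)/4 = -33*(2 - 4)/4 = -33/4*(-2) = 33/2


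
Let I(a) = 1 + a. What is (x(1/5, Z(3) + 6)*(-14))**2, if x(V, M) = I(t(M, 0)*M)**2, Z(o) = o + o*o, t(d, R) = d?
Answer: 2186701562500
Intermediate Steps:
Z(o) = o + o**2
x(V, M) = (1 + M**2)**2 (x(V, M) = (1 + M*M)**2 = (1 + M**2)**2)
(x(1/5, Z(3) + 6)*(-14))**2 = ((1 + (3*(1 + 3) + 6)**2)**2*(-14))**2 = ((1 + (3*4 + 6)**2)**2*(-14))**2 = ((1 + (12 + 6)**2)**2*(-14))**2 = ((1 + 18**2)**2*(-14))**2 = ((1 + 324)**2*(-14))**2 = (325**2*(-14))**2 = (105625*(-14))**2 = (-1478750)**2 = 2186701562500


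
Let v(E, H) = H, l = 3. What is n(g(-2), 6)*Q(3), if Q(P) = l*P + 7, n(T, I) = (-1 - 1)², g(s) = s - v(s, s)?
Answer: 64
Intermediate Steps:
g(s) = 0 (g(s) = s - s = 0)
n(T, I) = 4 (n(T, I) = (-2)² = 4)
Q(P) = 7 + 3*P (Q(P) = 3*P + 7 = 7 + 3*P)
n(g(-2), 6)*Q(3) = 4*(7 + 3*3) = 4*(7 + 9) = 4*16 = 64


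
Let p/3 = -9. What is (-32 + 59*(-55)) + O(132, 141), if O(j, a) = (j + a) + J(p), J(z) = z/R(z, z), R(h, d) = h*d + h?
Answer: -78105/26 ≈ -3004.0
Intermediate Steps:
R(h, d) = h + d*h (R(h, d) = d*h + h = h + d*h)
p = -27 (p = 3*(-9) = -27)
J(z) = 1/(1 + z) (J(z) = z/((z*(1 + z))) = z*(1/(z*(1 + z))) = 1/(1 + z))
O(j, a) = -1/26 + a + j (O(j, a) = (j + a) + 1/(1 - 27) = (a + j) + 1/(-26) = (a + j) - 1/26 = -1/26 + a + j)
(-32 + 59*(-55)) + O(132, 141) = (-32 + 59*(-55)) + (-1/26 + 141 + 132) = (-32 - 3245) + 7097/26 = -3277 + 7097/26 = -78105/26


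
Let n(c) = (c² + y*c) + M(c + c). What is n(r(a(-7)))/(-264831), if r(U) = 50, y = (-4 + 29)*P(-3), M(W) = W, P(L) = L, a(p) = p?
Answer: 1150/264831 ≈ 0.0043424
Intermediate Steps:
y = -75 (y = (-4 + 29)*(-3) = 25*(-3) = -75)
n(c) = c² - 73*c (n(c) = (c² - 75*c) + (c + c) = (c² - 75*c) + 2*c = c² - 73*c)
n(r(a(-7)))/(-264831) = (50*(-73 + 50))/(-264831) = (50*(-23))*(-1/264831) = -1150*(-1/264831) = 1150/264831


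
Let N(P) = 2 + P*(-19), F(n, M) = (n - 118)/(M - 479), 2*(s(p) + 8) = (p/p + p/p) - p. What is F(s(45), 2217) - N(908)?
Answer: 59960705/3476 ≈ 17250.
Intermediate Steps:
s(p) = -7 - p/2 (s(p) = -8 + ((p/p + p/p) - p)/2 = -8 + ((1 + 1) - p)/2 = -8 + (2 - p)/2 = -8 + (1 - p/2) = -7 - p/2)
F(n, M) = (-118 + n)/(-479 + M)
N(P) = 2 - 19*P
F(s(45), 2217) - N(908) = (-118 + (-7 - ½*45))/(-479 + 2217) - (2 - 19*908) = (-118 + (-7 - 45/2))/1738 - (2 - 17252) = (-118 - 59/2)/1738 - 1*(-17250) = (1/1738)*(-295/2) + 17250 = -295/3476 + 17250 = 59960705/3476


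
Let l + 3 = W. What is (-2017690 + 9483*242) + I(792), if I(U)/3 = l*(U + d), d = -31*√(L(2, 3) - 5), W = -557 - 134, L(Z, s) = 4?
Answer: -1371748 + 64542*I ≈ -1.3717e+6 + 64542.0*I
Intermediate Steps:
W = -691
l = -694 (l = -3 - 691 = -694)
d = -31*I (d = -31*√(4 - 5) = -31*I ≈ -31.0*I)
I(U) = -2082*U + 64542*I (I(U) = 3*(-694*(U - 31*I)) = 3*(-694*U + 21514*I) = -2082*U + 64542*I)
(-2017690 + 9483*242) + I(792) = (-2017690 + 9483*242) + (-2082*792 + 64542*I) = (-2017690 + 2294886) + (-1648944 + 64542*I) = 277196 + (-1648944 + 64542*I) = -1371748 + 64542*I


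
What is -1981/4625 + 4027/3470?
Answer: 2350161/3209750 ≈ 0.73219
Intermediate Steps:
-1981/4625 + 4027/3470 = 2350161/3209750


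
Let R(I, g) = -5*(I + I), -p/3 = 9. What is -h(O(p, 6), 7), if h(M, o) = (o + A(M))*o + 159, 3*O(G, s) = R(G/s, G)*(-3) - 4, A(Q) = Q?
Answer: 349/3 ≈ 116.33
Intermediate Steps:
p = -27 (p = -3*9 = -27)
R(I, g) = -10*I
O(G, s) = -4/3 + 10*G/s (O(G, s) = (-10*G/s*(-3) - 4)/3 = (30*G/s - 4)/3 = (-4 + 30*G/s)/3 = -4/3 + 10*G/s)
h(M, o) = 159 + o*(M + o) (h(M, o) = (o + M)*o + 159 = (M + o)*o + 159 = o*(M + o) + 159 = 159 + o*(M + o))
-h(O(p, 6), 7) = -(159 + 7² + (-4/3 + 10*(-27)/6)*7) = -(159 + 49 + (-4/3 + 10*(-27)*(⅙))*7) = -(159 + 49 + (-4/3 - 45)*7) = -(159 + 49 - 139/3*7) = -(159 + 49 - 973/3) = -1*(-349/3) = 349/3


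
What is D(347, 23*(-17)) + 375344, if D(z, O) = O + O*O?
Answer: 527834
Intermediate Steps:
D(z, O) = O + O**2
D(347, 23*(-17)) + 375344 = (23*(-17))*(1 + 23*(-17)) + 375344 = -391*(1 - 391) + 375344 = -391*(-390) + 375344 = 152490 + 375344 = 527834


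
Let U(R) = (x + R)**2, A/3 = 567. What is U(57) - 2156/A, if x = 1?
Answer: 817144/243 ≈ 3362.7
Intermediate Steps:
A = 1701 (A = 3*567 = 1701)
U(R) = (1 + R)**2
U(57) - 2156/A = (1 + 57)**2 - 2156/1701 = 58**2 - 2156/1701 = 3364 - 1*308/243 = 3364 - 308/243 = 817144/243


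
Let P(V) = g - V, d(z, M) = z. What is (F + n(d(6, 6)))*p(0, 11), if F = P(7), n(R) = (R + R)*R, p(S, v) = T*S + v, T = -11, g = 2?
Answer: 737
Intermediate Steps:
P(V) = 2 - V
p(S, v) = v - 11*S (p(S, v) = -11*S + v = v - 11*S)
n(R) = 2*R² (n(R) = (2*R)*R = 2*R²)
F = -5 (F = 2 - 1*7 = 2 - 7 = -5)
(F + n(d(6, 6)))*p(0, 11) = (-5 + 2*6²)*(11 - 11*0) = (-5 + 2*36)*(11 + 0) = (-5 + 72)*11 = 67*11 = 737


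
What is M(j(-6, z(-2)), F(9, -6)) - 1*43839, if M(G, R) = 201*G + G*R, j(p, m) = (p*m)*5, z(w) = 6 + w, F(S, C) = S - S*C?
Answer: -75519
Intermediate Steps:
F(S, C) = S - C*S
j(p, m) = 5*m*p (j(p, m) = (m*p)*5 = 5*m*p)
M(j(-6, z(-2)), F(9, -6)) - 1*43839 = (5*(6 - 2)*(-6))*(201 + 9*(1 - 1*(-6))) - 1*43839 = (5*4*(-6))*(201 + 9*(1 + 6)) - 43839 = -120*(201 + 9*7) - 43839 = -120*(201 + 63) - 43839 = -120*264 - 43839 = -31680 - 43839 = -75519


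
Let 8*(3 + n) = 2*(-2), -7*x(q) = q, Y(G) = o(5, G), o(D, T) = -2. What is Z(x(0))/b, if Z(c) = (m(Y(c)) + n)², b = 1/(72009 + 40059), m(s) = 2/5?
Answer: 26924337/25 ≈ 1.0770e+6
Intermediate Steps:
Y(G) = -2
x(q) = -q/7
m(s) = ⅖ (m(s) = 2*(⅕) = ⅖)
n = -7/2 (n = -3 + (2*(-2))/8 = -3 + (⅛)*(-4) = -3 - ½ = -7/2 ≈ -3.5000)
b = 1/112068 ≈ 8.9231e-6
Z(c) = 961/100 (Z(c) = (⅖ - 7/2)² = (-31/10)² = 961/100)
Z(x(0))/b = 961/(100*(1/112068)) = (961/100)*112068 = 26924337/25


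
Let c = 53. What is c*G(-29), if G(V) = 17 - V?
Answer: 2438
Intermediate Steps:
c*G(-29) = 53*(17 - 1*(-29)) = 53*(17 + 29) = 53*46 = 2438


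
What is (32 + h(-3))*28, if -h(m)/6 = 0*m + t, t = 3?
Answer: 392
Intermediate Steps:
h(m) = -18 (h(m) = -6*(0*m + 3) = -6*(0 + 3) = -6*3 = -18)
(32 + h(-3))*28 = (32 - 18)*28 = 14*28 = 392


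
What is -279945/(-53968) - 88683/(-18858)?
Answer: 239648737/24231632 ≈ 9.8899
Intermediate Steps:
-279945/(-53968) - 88683/(-18858) = -279945*(-1/53968) - 88683*(-1/18858) = 279945/53968 + 4223/898 = 239648737/24231632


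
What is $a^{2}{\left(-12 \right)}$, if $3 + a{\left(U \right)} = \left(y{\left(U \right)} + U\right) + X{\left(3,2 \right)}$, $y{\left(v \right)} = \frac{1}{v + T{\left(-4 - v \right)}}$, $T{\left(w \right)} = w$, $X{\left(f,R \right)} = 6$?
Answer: $\frac{1369}{16} \approx 85.563$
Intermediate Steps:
$y{\left(v \right)} = - \frac{1}{4}$ ($y{\left(v \right)} = \frac{1}{v - \left(4 + v\right)} = \frac{1}{-4} = - \frac{1}{4}$)
$a{\left(U \right)} = \frac{11}{4} + U$ ($a{\left(U \right)} = -3 + \left(\left(- \frac{1}{4} + U\right) + 6\right) = -3 + \left(\frac{23}{4} + U\right) = \frac{11}{4} + U$)
$a^{2}{\left(-12 \right)} = \left(\frac{11}{4} - 12\right)^{2} = \left(- \frac{37}{4}\right)^{2} = \frac{1369}{16}$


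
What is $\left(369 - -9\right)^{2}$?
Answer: $142884$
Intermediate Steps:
$\left(369 - -9\right)^{2} = \left(369 + 9\right)^{2} = 378^{2} = 142884$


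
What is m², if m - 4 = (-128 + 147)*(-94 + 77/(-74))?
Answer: 17777155561/5476 ≈ 3.2464e+6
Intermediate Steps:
m = -133331/74 (m = 4 + (-128 + 147)*(-94 + 77/(-74)) = 4 + 19*(-94 + 77*(-1/74)) = 4 + 19*(-94 - 77/74) = 4 + 19*(-7033/74) = 4 - 133627/74 = -133331/74 ≈ -1801.8)
m² = (-133331/74)² = 17777155561/5476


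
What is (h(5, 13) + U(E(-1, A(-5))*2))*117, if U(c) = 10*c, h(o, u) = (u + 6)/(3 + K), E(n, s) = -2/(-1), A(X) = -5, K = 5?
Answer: 39663/8 ≈ 4957.9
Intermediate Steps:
E(n, s) = 2 (E(n, s) = -2*(-1) = 2)
h(o, u) = ¾ + u/8 (h(o, u) = (u + 6)/(3 + 5) = (6 + u)/8 = (6 + u)*(⅛) = ¾ + u/8)
(h(5, 13) + U(E(-1, A(-5))*2))*117 = ((¾ + (⅛)*13) + 10*(2*2))*117 = ((¾ + 13/8) + 10*4)*117 = (19/8 + 40)*117 = (339/8)*117 = 39663/8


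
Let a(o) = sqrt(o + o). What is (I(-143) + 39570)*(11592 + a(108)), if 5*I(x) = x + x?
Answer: 2290161888/5 + 1185384*sqrt(6)/5 ≈ 4.5861e+8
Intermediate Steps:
I(x) = 2*x/5 (I(x) = (x + x)/5 = (2*x)/5 = 2*x/5)
a(o) = sqrt(2)*sqrt(o) (a(o) = sqrt(2*o) = sqrt(2)*sqrt(o))
(I(-143) + 39570)*(11592 + a(108)) = ((2/5)*(-143) + 39570)*(11592 + sqrt(2)*sqrt(108)) = (-286/5 + 39570)*(11592 + sqrt(2)*(6*sqrt(3))) = 197564*(11592 + 6*sqrt(6))/5 = 2290161888/5 + 1185384*sqrt(6)/5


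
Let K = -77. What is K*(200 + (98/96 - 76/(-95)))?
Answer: -3729649/240 ≈ -15540.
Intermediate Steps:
K*(200 + (98/96 - 76/(-95))) = -77*(200 + (98/96 - 76/(-95))) = -77*(200 + (98*(1/96) - 76*(-1/95))) = -77*(200 + (49/48 + 4/5)) = -77*(200 + 437/240) = -77*48437/240 = -3729649/240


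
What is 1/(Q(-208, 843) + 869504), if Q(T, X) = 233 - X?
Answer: 1/868894 ≈ 1.1509e-6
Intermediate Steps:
1/(Q(-208, 843) + 869504) = 1/((233 - 1*843) + 869504) = 1/((233 - 843) + 869504) = 1/(-610 + 869504) = 1/868894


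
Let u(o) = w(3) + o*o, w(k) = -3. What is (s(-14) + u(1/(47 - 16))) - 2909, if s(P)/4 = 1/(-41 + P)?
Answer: -153917549/52855 ≈ -2912.1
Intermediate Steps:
s(P) = 4/(-41 + P)
u(o) = -3 + o² (u(o) = -3 + o*o = -3 + o²)
(s(-14) + u(1/(47 - 16))) - 2909 = (4/(-41 - 14) + (-3 + (1/(47 - 16))²)) - 2909 = (4/(-55) + (-3 + (1/31)²)) - 2909 = (4*(-1/55) + (-3 + (1/31)²)) - 2909 = (-4/55 + (-3 + 1/961)) - 2909 = (-4/55 - 2882/961) - 2909 = -162354/52855 - 2909 = -153917549/52855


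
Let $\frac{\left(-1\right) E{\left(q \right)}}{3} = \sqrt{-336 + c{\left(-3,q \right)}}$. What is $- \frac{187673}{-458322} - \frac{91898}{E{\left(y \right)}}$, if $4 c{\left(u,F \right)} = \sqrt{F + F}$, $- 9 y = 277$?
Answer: $\frac{187673}{458322} + \frac{183796 \sqrt{3}}{3 \sqrt{-4032 + i \sqrt{554}}} \approx 5.2871 - 1671.1 i$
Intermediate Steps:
$y = - \frac{277}{9}$ ($y = \left(- \frac{1}{9}\right) 277 = - \frac{277}{9} \approx -30.778$)
$c{\left(u,F \right)} = \frac{\sqrt{2} \sqrt{F}}{4}$ ($c{\left(u,F \right)} = \frac{\sqrt{F + F}}{4} = \frac{\sqrt{2 F}}{4} = \frac{\sqrt{2} \sqrt{F}}{4}$)
$E{\left(q \right)} = - 3 \sqrt{-336 + \frac{\sqrt{2} \sqrt{q}}{4}}$
$- \frac{187673}{-458322} - \frac{91898}{E{\left(y \right)}} = - \frac{187673}{-458322} - \frac{91898}{\left(- \frac{3}{2}\right) \sqrt{-1344 + \sqrt{2} \sqrt{- \frac{277}{9}}}} = \left(-187673\right) \left(- \frac{1}{458322}\right) - \frac{91898}{\left(- \frac{3}{2}\right) \sqrt{-1344 + \sqrt{2} \frac{i \sqrt{277}}{3}}} = \frac{187673}{458322} - \frac{91898}{\left(- \frac{3}{2}\right) \sqrt{-1344 + \frac{i \sqrt{554}}{3}}} = \frac{187673}{458322} - 91898 \left(- \frac{2}{3 \sqrt{-1344 + \frac{i \sqrt{554}}{3}}}\right) = \frac{187673}{458322} + \frac{183796}{3 \sqrt{-1344 + \frac{i \sqrt{554}}{3}}}$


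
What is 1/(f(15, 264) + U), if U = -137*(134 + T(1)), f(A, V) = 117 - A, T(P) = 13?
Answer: -1/20037 ≈ -4.9908e-5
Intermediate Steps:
U = -20139 (U = -137*(134 + 13) = -137*147 = -20139)
1/(f(15, 264) + U) = 1/((117 - 1*15) - 20139) = 1/((117 - 15) - 20139) = 1/(102 - 20139) = 1/(-20037) = -1/20037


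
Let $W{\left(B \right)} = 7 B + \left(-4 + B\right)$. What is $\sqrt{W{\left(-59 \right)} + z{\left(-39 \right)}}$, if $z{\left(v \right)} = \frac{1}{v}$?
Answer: $\frac{i \sqrt{724035}}{39} \approx 21.818 i$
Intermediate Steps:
$W{\left(B \right)} = -4 + 8 B$
$\sqrt{W{\left(-59 \right)} + z{\left(-39 \right)}} = \sqrt{\left(-4 + 8 \left(-59\right)\right) + \frac{1}{-39}} = \sqrt{\left(-4 - 472\right) - \frac{1}{39}} = \sqrt{-476 - \frac{1}{39}} = \sqrt{- \frac{18565}{39}} = \frac{i \sqrt{724035}}{39}$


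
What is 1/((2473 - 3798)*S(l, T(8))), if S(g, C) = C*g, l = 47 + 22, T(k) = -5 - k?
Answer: 1/1188525 ≈ 8.4138e-7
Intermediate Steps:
l = 69
1/((2473 - 3798)*S(l, T(8))) = 1/((2473 - 3798)*(((-5 - 1*8)*69))) = 1/((-1325)*(((-5 - 8)*69))) = -1/(1325*((-13*69))) = -1/1325/(-897) = -1/1325*(-1/897) = 1/1188525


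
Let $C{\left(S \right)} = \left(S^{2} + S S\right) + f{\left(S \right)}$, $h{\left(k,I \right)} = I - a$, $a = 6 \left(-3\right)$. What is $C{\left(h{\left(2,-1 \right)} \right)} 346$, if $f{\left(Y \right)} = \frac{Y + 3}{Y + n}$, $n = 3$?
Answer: $200334$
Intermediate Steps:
$f{\left(Y \right)} = 1$ ($f{\left(Y \right)} = \frac{Y + 3}{Y + 3} = \frac{3 + Y}{3 + Y} = 1$)
$a = -18$
$h{\left(k,I \right)} = 18 + I$ ($h{\left(k,I \right)} = I - -18 = I + 18 = 18 + I$)
$C{\left(S \right)} = 1 + 2 S^{2}$ ($C{\left(S \right)} = \left(S^{2} + S S\right) + 1 = \left(S^{2} + S^{2}\right) + 1 = 2 S^{2} + 1 = 1 + 2 S^{2}$)
$C{\left(h{\left(2,-1 \right)} \right)} 346 = \left(1 + 2 \left(18 - 1\right)^{2}\right) 346 = \left(1 + 2 \cdot 17^{2}\right) 346 = \left(1 + 2 \cdot 289\right) 346 = \left(1 + 578\right) 346 = 579 \cdot 346 = 200334$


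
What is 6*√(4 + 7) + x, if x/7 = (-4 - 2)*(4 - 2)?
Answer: -84 + 6*√11 ≈ -64.100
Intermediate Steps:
x = -84 (x = 7*((-4 - 2)*(4 - 2)) = 7*(-6*2) = 7*(-12) = -84)
6*√(4 + 7) + x = 6*√(4 + 7) - 84 = 6*√11 - 84 = -84 + 6*√11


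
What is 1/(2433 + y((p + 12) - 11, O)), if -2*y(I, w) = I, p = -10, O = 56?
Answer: 2/4875 ≈ 0.00041026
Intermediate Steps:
y(I, w) = -I/2
1/(2433 + y((p + 12) - 11, O)) = 1/(2433 - ((-10 + 12) - 11)/2) = 1/(2433 - (2 - 11)/2) = 1/(2433 - 1/2*(-9)) = 1/(2433 + 9/2) = 1/(4875/2) = 2/4875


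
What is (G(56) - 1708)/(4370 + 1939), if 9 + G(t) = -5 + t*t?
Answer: 1414/6309 ≈ 0.22412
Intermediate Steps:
G(t) = -14 + t**2 (G(t) = -9 + (-5 + t*t) = -9 + (-5 + t**2) = -14 + t**2)
(G(56) - 1708)/(4370 + 1939) = ((-14 + 56**2) - 1708)/(4370 + 1939) = ((-14 + 3136) - 1708)/6309 = (3122 - 1708)*(1/6309) = 1414*(1/6309) = 1414/6309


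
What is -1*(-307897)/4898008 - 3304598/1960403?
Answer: -15582345238293/9602069577224 ≈ -1.6228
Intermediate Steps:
-1*(-307897)/4898008 - 3304598/1960403 = 307897*(1/4898008) - 3304598*1/1960403 = 307897/4898008 - 3304598/1960403 = -15582345238293/9602069577224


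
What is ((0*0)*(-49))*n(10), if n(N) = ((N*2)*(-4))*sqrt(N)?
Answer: 0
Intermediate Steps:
n(N) = -8*N**(3/2) (n(N) = ((2*N)*(-4))*sqrt(N) = (-8*N)*sqrt(N) = -8*N**(3/2))
((0*0)*(-49))*n(10) = ((0*0)*(-49))*(-80*sqrt(10)) = (0*(-49))*(-80*sqrt(10)) = 0*(-80*sqrt(10)) = 0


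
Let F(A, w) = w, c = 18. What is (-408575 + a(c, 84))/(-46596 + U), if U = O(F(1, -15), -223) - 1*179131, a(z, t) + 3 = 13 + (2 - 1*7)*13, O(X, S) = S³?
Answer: 204315/5657647 ≈ 0.036113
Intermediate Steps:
a(z, t) = -55 (a(z, t) = -3 + (13 + (2 - 1*7)*13) = -3 + (13 + (2 - 7)*13) = -3 + (13 - 5*13) = -3 + (13 - 65) = -3 - 52 = -55)
U = -11268698 (U = (-223)³ - 1*179131 = -11089567 - 179131 = -11268698)
(-408575 + a(c, 84))/(-46596 + U) = (-408575 - 55)/(-46596 - 11268698) = -408630/(-11315294) = -408630*(-1/11315294) = 204315/5657647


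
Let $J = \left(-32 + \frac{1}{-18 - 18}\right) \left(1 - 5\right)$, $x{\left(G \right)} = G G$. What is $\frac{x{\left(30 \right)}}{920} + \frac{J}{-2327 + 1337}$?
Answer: $\frac{86978}{102465} \approx 0.84886$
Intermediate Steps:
$x{\left(G \right)} = G^{2}$
$J = \frac{1153}{9}$ ($J = \left(-32 + \frac{1}{-36}\right) \left(1 - 5\right) = \left(-32 - \frac{1}{36}\right) \left(-4\right) = \left(- \frac{1153}{36}\right) \left(-4\right) = \frac{1153}{9} \approx 128.11$)
$\frac{x{\left(30 \right)}}{920} + \frac{J}{-2327 + 1337} = \frac{30^{2}}{920} + \frac{1153}{9 \left(-2327 + 1337\right)} = 900 \cdot \frac{1}{920} + \frac{1153}{9 \left(-990\right)} = \frac{45}{46} + \frac{1153}{9} \left(- \frac{1}{990}\right) = \frac{45}{46} - \frac{1153}{8910} = \frac{86978}{102465}$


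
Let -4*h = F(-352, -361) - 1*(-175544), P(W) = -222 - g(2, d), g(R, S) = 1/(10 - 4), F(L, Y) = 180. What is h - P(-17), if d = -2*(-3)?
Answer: -262253/6 ≈ -43709.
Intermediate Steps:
d = 6
g(R, S) = 1/6
P(W) = -1333/6 (P(W) = -222 - 1*1/6 = -222 - 1/6 = -1333/6)
h = -43931 (h = -(180 - 1*(-175544))/4 = -(180 + 175544)/4 = -1/4*175724 = -43931)
h - P(-17) = -43931 - 1*(-1333/6) = -43931 + 1333/6 = -262253/6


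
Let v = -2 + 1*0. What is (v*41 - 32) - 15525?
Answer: -15639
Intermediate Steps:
v = -2 (v = -2 + 0 = -2)
(v*41 - 32) - 15525 = (-2*41 - 32) - 15525 = (-82 - 32) - 15525 = -114 - 15525 = -15639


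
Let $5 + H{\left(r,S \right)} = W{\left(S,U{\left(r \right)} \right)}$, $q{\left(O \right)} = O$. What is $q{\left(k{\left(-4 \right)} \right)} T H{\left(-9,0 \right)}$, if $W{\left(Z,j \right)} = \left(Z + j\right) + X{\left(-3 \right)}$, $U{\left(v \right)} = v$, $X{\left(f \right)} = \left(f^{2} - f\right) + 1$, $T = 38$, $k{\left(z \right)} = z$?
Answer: $152$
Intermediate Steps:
$X{\left(f \right)} = 1 + f^{2} - f$
$W{\left(Z,j \right)} = 13 + Z + j$ ($W{\left(Z,j \right)} = \left(Z + j\right) + \left(1 + \left(-3\right)^{2} - -3\right) = \left(Z + j\right) + \left(1 + 9 + 3\right) = \left(Z + j\right) + 13 = 13 + Z + j$)
$H{\left(r,S \right)} = 8 + S + r$ ($H{\left(r,S \right)} = -5 + \left(13 + S + r\right) = 8 + S + r$)
$q{\left(k{\left(-4 \right)} \right)} T H{\left(-9,0 \right)} = \left(-4\right) 38 \left(8 + 0 - 9\right) = \left(-152\right) \left(-1\right) = 152$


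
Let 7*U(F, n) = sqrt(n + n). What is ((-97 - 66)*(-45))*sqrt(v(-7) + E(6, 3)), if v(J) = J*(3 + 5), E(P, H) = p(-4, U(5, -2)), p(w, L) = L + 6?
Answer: 7335*sqrt(-2450 + 14*I)/7 ≈ 148.19 + 51867.0*I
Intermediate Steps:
U(F, n) = sqrt(2)*sqrt(n)/7 (U(F, n) = sqrt(n + n)/7 = sqrt(2*n)/7 = (sqrt(2)*sqrt(n))/7 = sqrt(2)*sqrt(n)/7)
p(w, L) = 6 + L
E(P, H) = 6 + 2*I/7 (E(P, H) = 6 + sqrt(2)*sqrt(-2)/7 = 6 + sqrt(2)*(I*sqrt(2))/7 = 6 + 2*I/7)
v(J) = 8*J (v(J) = J*8 = 8*J)
((-97 - 66)*(-45))*sqrt(v(-7) + E(6, 3)) = ((-97 - 66)*(-45))*sqrt(8*(-7) + (6 + 2*I/7)) = (-163*(-45))*sqrt(-56 + (6 + 2*I/7)) = 7335*sqrt(-50 + 2*I/7)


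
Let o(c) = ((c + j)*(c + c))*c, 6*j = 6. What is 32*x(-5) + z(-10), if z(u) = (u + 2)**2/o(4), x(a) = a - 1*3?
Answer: -1278/5 ≈ -255.60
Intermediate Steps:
j = 1 (j = (1/6)*6 = 1)
x(a) = -3 + a (x(a) = a - 3 = -3 + a)
o(c) = 2*c**2*(1 + c) (o(c) = ((c + 1)*(c + c))*c = ((1 + c)*(2*c))*c = (2*c*(1 + c))*c = 2*c**2*(1 + c))
z(u) = (2 + u)**2/160 (z(u) = (u + 2)**2/((2*4**2*(1 + 4))) = (2 + u)**2/((2*16*5)) = (2 + u)**2/160)
32*x(-5) + z(-10) = 32*(-3 - 5) + (2 - 10)**2/160 = 32*(-8) + (1/160)*(-8)**2 = -256 + (1/160)*64 = -256 + 2/5 = -1278/5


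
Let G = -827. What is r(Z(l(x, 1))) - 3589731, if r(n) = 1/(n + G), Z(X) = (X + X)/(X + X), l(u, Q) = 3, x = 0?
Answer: -2965117807/826 ≈ -3.5897e+6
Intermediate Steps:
Z(X) = 1 (Z(X) = (2*X)/((2*X)) = (2*X)*(1/(2*X)) = 1)
r(n) = 1/(-827 + n) (r(n) = 1/(n - 827) = 1/(-827 + n))
r(Z(l(x, 1))) - 3589731 = 1/(-827 + 1) - 3589731 = 1/(-826) - 3589731 = -1/826 - 3589731 = -2965117807/826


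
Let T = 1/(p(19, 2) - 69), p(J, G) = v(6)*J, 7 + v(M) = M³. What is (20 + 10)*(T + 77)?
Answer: 4506825/1951 ≈ 2310.0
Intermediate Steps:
v(M) = -7 + M³
p(J, G) = 209*J (p(J, G) = (-7 + 6³)*J = (-7 + 216)*J = 209*J)
T = 1/3902 (T = 1/(209*19 - 69) = 1/(3971 - 69) = 1/3902 ≈ 0.00025628)
(20 + 10)*(T + 77) = (20 + 10)*(1/3902 + 77) = 30*(300455/3902) = 4506825/1951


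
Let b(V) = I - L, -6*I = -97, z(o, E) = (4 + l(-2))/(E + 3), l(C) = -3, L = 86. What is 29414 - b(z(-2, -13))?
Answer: 176903/6 ≈ 29484.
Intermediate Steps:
z(o, E) = 1/(3 + E) (z(o, E) = (4 - 3)/(E + 3) = 1/(3 + E))
I = 97/6 (I = -⅙*(-97) = 97/6 ≈ 16.167)
b(V) = -419/6 (b(V) = 97/6 - 1*86 = 97/6 - 86 = -419/6)
29414 - b(z(-2, -13)) = 29414 - 1*(-419/6) = 29414 + 419/6 = 176903/6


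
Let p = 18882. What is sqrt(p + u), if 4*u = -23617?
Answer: sqrt(51911)/2 ≈ 113.92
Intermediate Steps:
u = -23617/4 (u = (1/4)*(-23617) = -23617/4 ≈ -5904.3)
sqrt(p + u) = sqrt(18882 - 23617/4) = sqrt(51911/4) = sqrt(51911)/2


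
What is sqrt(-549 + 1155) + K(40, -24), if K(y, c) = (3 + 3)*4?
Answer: 24 + sqrt(606) ≈ 48.617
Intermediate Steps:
K(y, c) = 24 (K(y, c) = 6*4 = 24)
sqrt(-549 + 1155) + K(40, -24) = sqrt(-549 + 1155) + 24 = sqrt(606) + 24 = 24 + sqrt(606)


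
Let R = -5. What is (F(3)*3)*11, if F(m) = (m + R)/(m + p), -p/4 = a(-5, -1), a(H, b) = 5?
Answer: 66/17 ≈ 3.8824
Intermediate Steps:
p = -20 (p = -4*5 = -20)
F(m) = (-5 + m)/(-20 + m) (F(m) = (m - 5)/(m - 20) = (-5 + m)/(-20 + m))
(F(3)*3)*11 = (((-5 + 3)/(-20 + 3))*3)*11 = ((-2/(-17))*3)*11 = (-1/17*(-2)*3)*11 = ((2/17)*3)*11 = (6/17)*11 = 66/17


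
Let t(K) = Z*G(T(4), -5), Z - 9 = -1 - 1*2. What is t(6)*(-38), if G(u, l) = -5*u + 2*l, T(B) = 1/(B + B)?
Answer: 4845/2 ≈ 2422.5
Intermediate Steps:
T(B) = 1/(2*B)
Z = 6 (Z = 9 + (-1 - 1*2) = 9 + (-1 - 2) = 9 - 3 = 6)
t(K) = -255/4 (t(K) = 6*(-5/(2*4) + 2*(-5)) = 6*(-5/(2*4) - 10) = 6*(-5*1/8 - 10) = 6*(-5/8 - 10) = 6*(-85/8) = -255/4)
t(6)*(-38) = -255/4*(-38) = 4845/2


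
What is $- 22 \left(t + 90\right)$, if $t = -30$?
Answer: $-1320$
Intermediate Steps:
$- 22 \left(t + 90\right) = - 22 \left(-30 + 90\right) = \left(-22\right) 60 = -1320$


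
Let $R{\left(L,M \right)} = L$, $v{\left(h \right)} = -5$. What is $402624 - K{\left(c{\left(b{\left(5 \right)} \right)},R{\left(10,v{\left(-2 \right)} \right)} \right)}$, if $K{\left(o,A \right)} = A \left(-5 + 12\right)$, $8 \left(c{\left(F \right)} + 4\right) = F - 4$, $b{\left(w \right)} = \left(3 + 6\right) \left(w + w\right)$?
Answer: $402554$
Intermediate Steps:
$b{\left(w \right)} = 18 w$ ($b{\left(w \right)} = 9 \cdot 2 w = 18 w$)
$c{\left(F \right)} = - \frac{9}{2} + \frac{F}{8}$ ($c{\left(F \right)} = -4 + \frac{F - 4}{8} = -4 + \frac{-4 + F}{8} = -4 + \left(- \frac{1}{2} + \frac{F}{8}\right) = - \frac{9}{2} + \frac{F}{8}$)
$K{\left(o,A \right)} = 7 A$ ($K{\left(o,A \right)} = A 7 = 7 A$)
$402624 - K{\left(c{\left(b{\left(5 \right)} \right)},R{\left(10,v{\left(-2 \right)} \right)} \right)} = 402624 - 7 \cdot 10 = 402624 - 70 = 402554$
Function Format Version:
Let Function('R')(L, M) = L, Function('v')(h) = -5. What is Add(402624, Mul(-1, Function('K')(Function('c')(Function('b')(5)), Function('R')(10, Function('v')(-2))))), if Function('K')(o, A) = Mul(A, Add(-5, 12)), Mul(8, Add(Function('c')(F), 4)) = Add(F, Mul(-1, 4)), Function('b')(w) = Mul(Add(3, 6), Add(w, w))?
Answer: 402554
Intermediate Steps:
Function('b')(w) = Mul(18, w) (Function('b')(w) = Mul(9, Mul(2, w)) = Mul(18, w))
Function('c')(F) = Add(Rational(-9, 2), Mul(Rational(1, 8), F)) (Function('c')(F) = Add(-4, Mul(Rational(1, 8), Add(F, Mul(-1, 4)))) = Add(-4, Mul(Rational(1, 8), Add(F, -4))) = Add(-4, Mul(Rational(1, 8), Add(-4, F))) = Add(-4, Add(Rational(-1, 2), Mul(Rational(1, 8), F))) = Add(Rational(-9, 2), Mul(Rational(1, 8), F)))
Function('K')(o, A) = Mul(7, A) (Function('K')(o, A) = Mul(A, 7) = Mul(7, A))
Add(402624, Mul(-1, Function('K')(Function('c')(Function('b')(5)), Function('R')(10, Function('v')(-2))))) = Add(402624, Mul(-1, Mul(7, 10))) = Add(402624, Mul(-1, 70)) = Add(402624, -70) = 402554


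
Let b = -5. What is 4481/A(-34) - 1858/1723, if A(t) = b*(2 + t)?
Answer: 7423483/275680 ≈ 26.928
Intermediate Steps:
A(t) = -10 - 5*t (A(t) = -5*(2 + t) = -10 - 5*t)
4481/A(-34) - 1858/1723 = 4481/(-10 - 5*(-34)) - 1858/1723 = 4481/(-10 + 170) - 1858*1/1723 = 4481/160 - 1858/1723 = 7423483/275680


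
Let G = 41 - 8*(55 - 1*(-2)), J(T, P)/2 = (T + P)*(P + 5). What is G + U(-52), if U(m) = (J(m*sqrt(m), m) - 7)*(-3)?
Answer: -15058 - 29328*I*sqrt(13) ≈ -15058.0 - 1.0574e+5*I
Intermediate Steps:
J(T, P) = 2*(5 + P)*(P + T) (J(T, P) = 2*((T + P)*(P + 5)) = 2*((P + T)*(5 + P)) = 2*((5 + P)*(P + T)) = 2*(5 + P)*(P + T))
U(m) = 21 - 30*m - 30*m**(3/2) - 6*m**2 - 6*m**(5/2) (U(m) = ((2*m**2 + 10*m + 10*(m*sqrt(m)) + 2*m*(m*sqrt(m))) - 7)*(-3) = ((2*m**2 + 10*m + 10*m**(3/2) + 2*m*m**(3/2)) - 7)*(-3) = ((2*m**2 + 10*m + 10*m**(3/2) + 2*m**(5/2)) - 7)*(-3) = ((2*m**2 + 2*m**(5/2) + 10*m + 10*m**(3/2)) - 7)*(-3) = (-7 + 2*m**2 + 2*m**(5/2) + 10*m + 10*m**(3/2))*(-3) = 21 - 30*m - 30*m**(3/2) - 6*m**2 - 6*m**(5/2))
G = -415 (G = 41 - 8*(55 + 2) = 41 - 8*57 = 41 - 456 = -415)
G + U(-52) = -415 + (21 - 30*(-52) - (-3120)*I*sqrt(13) - 6*(-52)**2 - 32448*I*sqrt(13)) = -415 + (21 + 1560 - (-3120)*I*sqrt(13) - 6*2704 - 32448*I*sqrt(13)) = -415 + (21 + 1560 + 3120*I*sqrt(13) - 16224 - 32448*I*sqrt(13)) = -415 + (-14643 - 29328*I*sqrt(13)) = -15058 - 29328*I*sqrt(13)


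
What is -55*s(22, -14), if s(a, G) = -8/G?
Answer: -220/7 ≈ -31.429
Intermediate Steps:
-55*s(22, -14) = -(-440)/(-14) = -(-440)*(-1)/14 = -55*4/7 = -220/7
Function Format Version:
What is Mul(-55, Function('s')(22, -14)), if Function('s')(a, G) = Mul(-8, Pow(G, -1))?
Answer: Rational(-220, 7) ≈ -31.429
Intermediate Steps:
Mul(-55, Function('s')(22, -14)) = Mul(-55, Mul(-8, Pow(-14, -1))) = Mul(-55, Mul(-8, Rational(-1, 14))) = Mul(-55, Rational(4, 7)) = Rational(-220, 7)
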